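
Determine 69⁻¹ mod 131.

19

By the extended Euclidean algorithm:
131 = 1×69 + 62
69 = 1×62 + 7
62 = 8×7 + 6
7 = 1×6 + 1
6 = 6×1 + 0
gcd(69, 131) = 1, so the inverse exists.
Bézout: 1 = −10×131 + 19×69.
So 69⁻¹ ≡ 19 (mod 131).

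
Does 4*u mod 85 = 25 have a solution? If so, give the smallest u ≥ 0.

gcd(4, 85) = 1, so a unique solution mod 85 exists.
4⁻¹ ≡ 64 (mod 85).
u ≡ 64*25 ≡ 70 (mod 85).

70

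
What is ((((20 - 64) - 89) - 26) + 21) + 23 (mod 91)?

20 - 64 = -44 ≡ 47 (mod 91)
47 - 89 = -42 ≡ 49 (mod 91)
49 - 26 = 23
23 + 21 = 44
44 + 23 = 67

67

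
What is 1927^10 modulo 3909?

1927^1 ≡ 1927 (mod 3909)
1927^2 ≡ 1927^2 = 3713329 ≡ 3688 (mod 3909)
1927^4 ≡ 3688^2 = 13601344 ≡ 1933 (mod 3909)
1927^8 ≡ 1933^2 = 3736489 ≡ 3394 (mod 3909)
1927^10 = 1927^8 * 1927^2 ≡ 3394 * 3688 (mod 3909).
3394 * 3688 = 12517072 ≡ 454 (mod 3909).

454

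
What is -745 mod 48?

-745 = -16·48 + 23, so -745 ≡ 23 (mod 48).

23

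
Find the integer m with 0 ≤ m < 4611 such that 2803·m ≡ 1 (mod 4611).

Apply the Euclidean algorithm and back-substitute:
4611 = 1·2803 + 1808
2803 = 1·1808 + 995
1808 = 1·995 + 813
995 = 1·813 + 182
813 = 4·182 + 85
182 = 2·85 + 12
85 = 7·12 + 1
12 = 12·1 + 0
gcd(2803, 4611) = 1, so the inverse exists.
Back-substitute for 1:
1 = 1·85 − 7·12
  = −7·182 + 15·85
  = 15·813 − 67·182
  = −67·995 + 82·813
  = 82·1808 − 149·995
  = −149·2803 + 231·1808
  = 231·4611 − 380·2803
So 2803⁻¹ ≡ −380 ≡ 4231 (mod 4611).

4231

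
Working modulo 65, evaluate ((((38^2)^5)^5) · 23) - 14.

48

(38)^2 ≡ 14 (mod 65)
(14)^5 ≡ 14 (mod 65)
(14)^5 ≡ 14 (mod 65)
14 · 23 = 322 ≡ 62 (mod 65)
62 - 14 = 48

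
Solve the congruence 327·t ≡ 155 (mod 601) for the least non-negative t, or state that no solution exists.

278

gcd(327, 601) = 1, so a unique solution mod 601 exists.
327⁻¹ ≡ 533 (mod 601).
t ≡ 533·155 ≡ 278 (mod 601).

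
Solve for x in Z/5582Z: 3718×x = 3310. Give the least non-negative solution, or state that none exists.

gcd(3718, 5582) = 2, and 2 | 3310, so solutions exist.
Divide through by 2: 1859×x = 1655 (mod 2791).
1859⁻¹ ≡ 1674 (mod 2791).
x ≡ 1674×1655 ≡ 1798 (mod 2791).
The smallest non-negative solution is x = 1798.

1798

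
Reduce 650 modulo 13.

0

650 = 50×13 + 0, so 650 ≡ 0 (mod 13).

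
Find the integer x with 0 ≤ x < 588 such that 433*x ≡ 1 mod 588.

588 = 1×433 + 155
433 = 2×155 + 123
155 = 1×123 + 32
123 = 3×32 + 27
32 = 1×27 + 5
27 = 5×5 + 2
5 = 2×2 + 1
2 = 2×1 + 0
gcd(433, 588) = 1, so the inverse exists.
Back-substitute for 1:
1 = 1×5 − 2×2
  = −2×27 + 11×5
  = 11×32 − 13×27
  = −13×123 + 50×32
  = 50×155 − 63×123
  = −63×433 + 176×155
  = 176×588 − 239×433
So 433⁻¹ ≡ −239 ≡ 349 (mod 588).

349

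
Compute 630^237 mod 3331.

237 in binary is 11101101, i.e. 237 = 128 + 64 + 32 + 8 + 4 + 1.
630^1 ≡ 630 (mod 3331)
630^2 ≡ 630^2 = 396900 ≡ 511 (mod 3331)
630^4 ≡ 511^2 = 261121 ≡ 1303 (mod 3331)
630^8 ≡ 1303^2 = 1697809 ≡ 2330 (mod 3331)
630^16 ≡ 2330^2 = 5428900 ≡ 2701 (mod 3331)
630^32 ≡ 2701^2 = 7295401 ≡ 511 (mod 3331)
630^64 ≡ 511^2 = 261121 ≡ 1303 (mod 3331)
630^128 ≡ 1303^2 = 1697809 ≡ 2330 (mod 3331)
630^237 = 630^128 * 630^64 * 630^32 * 630^8 * 630^4 * 630^1 ≡ 2330 * 1303 * 511 * 2330 * 1303 * 630 (mod 3331).
Accumulate the product:
2330 * 1303 = 3035990 ≡ 1449
1449 * 511 = 740439 ≡ 957
957 * 2330 = 2229810 ≡ 1371
1371 * 1303 = 1786413 ≡ 997
997 * 630 = 628110 ≡ 1882

1882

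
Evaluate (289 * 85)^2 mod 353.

198

289 * 85 = 24565 ≡ 208 (mod 353)
(208)^2 ≡ 198 (mod 353)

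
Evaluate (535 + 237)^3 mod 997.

100

535 + 237 = 772
(772)^3 ≡ 100 (mod 997)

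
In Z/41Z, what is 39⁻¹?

By the extended Euclidean algorithm:
41 = 1×39 + 2
39 = 19×2 + 1
2 = 2×1 + 0
gcd(39, 41) = 1, so the inverse exists.
Bézout: 1 = −19×41 + 20×39.
So 39⁻¹ ≡ 20 (mod 41).

20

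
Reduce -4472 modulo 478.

308

-4472 = -10×478 + 308, so -4472 ≡ 308 (mod 478).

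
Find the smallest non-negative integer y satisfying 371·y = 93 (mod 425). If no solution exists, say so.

gcd(371, 425) = 1, so a unique solution mod 425 exists.
371⁻¹ ≡ 181 (mod 425).
y ≡ 181·93 ≡ 258 (mod 425).

258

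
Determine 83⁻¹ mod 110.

57

By the extended Euclidean algorithm:
110 = 1×83 + 27
83 = 3×27 + 2
27 = 13×2 + 1
2 = 2×1 + 0
gcd(83, 110) = 1, so the inverse exists.
Bézout: 1 = 40×110 − 53×83.
So 83⁻¹ ≡ −53 ≡ 57 (mod 110).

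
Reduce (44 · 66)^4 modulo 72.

44 · 66 = 2904 ≡ 24 (mod 72)
(24)^4 ≡ 0 (mod 72)

0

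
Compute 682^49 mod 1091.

377

49 in binary is 110001, i.e. 49 = 32 + 16 + 1.
682^1 ≡ 682 (mod 1091)
682^2 ≡ 682^2 = 465124 ≡ 358 (mod 1091)
682^4 ≡ 358^2 = 128164 ≡ 517 (mod 1091)
682^8 ≡ 517^2 = 267289 ≡ 1085 (mod 1091)
682^16 ≡ 1085^2 = 1177225 ≡ 36 (mod 1091)
682^32 ≡ 36^2 = 1296 ≡ 205 (mod 1091)
682^49 = 682^32 · 682^16 · 682^1 ≡ 205 · 36 · 682 (mod 1091).
Accumulate the product:
205 · 36 = 7380 ≡ 834
834 · 682 = 568788 ≡ 377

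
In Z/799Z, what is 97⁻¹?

Apply the Euclidean algorithm and back-substitute:
799 = 8*97 + 23
97 = 4*23 + 5
23 = 4*5 + 3
5 = 1*3 + 2
3 = 1*2 + 1
2 = 2*1 + 0
gcd(97, 799) = 1, so the inverse exists.
Back-substitute for 1:
1 = 1*3 − 1*2
  = −1*5 + 2*3
  = 2*23 − 9*5
  = −9*97 + 38*23
  = 38*799 − 313*97
So 97⁻¹ ≡ −313 ≡ 486 (mod 799).

486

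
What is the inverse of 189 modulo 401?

244

401 = 2*189 + 23
189 = 8*23 + 5
23 = 4*5 + 3
5 = 1*3 + 2
3 = 1*2 + 1
2 = 2*1 + 0
gcd(189, 401) = 1, so the inverse exists.
Back-substitute for 1:
1 = 1*3 − 1*2
  = −1*5 + 2*3
  = 2*23 − 9*5
  = −9*189 + 74*23
  = 74*401 − 157*189
So 189⁻¹ ≡ −157 ≡ 244 (mod 401).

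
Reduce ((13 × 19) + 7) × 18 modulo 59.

29

13 × 19 = 247 ≡ 11 (mod 59)
11 + 7 = 18
18 × 18 = 324 ≡ 29 (mod 59)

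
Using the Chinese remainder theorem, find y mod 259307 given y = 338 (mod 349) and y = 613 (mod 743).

111320

349⁻¹ mod 743: 349*66 ≡ 1 (mod 743), so 349⁻¹ ≡ 66.
y = 338 + 349*((613 − 338)*66 mod 743) = 338 + 349*318 = 111320.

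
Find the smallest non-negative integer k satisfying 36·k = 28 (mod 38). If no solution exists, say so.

gcd(36, 38) = 2, and 2 | 28, so solutions exist.
Divide through by 2: 18·k ≡ 14 (mod 19).
18⁻¹ ≡ 18 (mod 19).
k ≡ 18·14 ≡ 5 (mod 19).
The smallest non-negative solution is k = 5.

5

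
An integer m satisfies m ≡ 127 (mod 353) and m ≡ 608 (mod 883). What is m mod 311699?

86259

353⁻¹ mod 883: 353×878 ≡ 1 (mod 883), so 353⁻¹ ≡ 878.
m = 127 + 353×((608 − 127)×878 mod 883) = 127 + 353×244 = 86259.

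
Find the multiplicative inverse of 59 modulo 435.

By the extended Euclidean algorithm:
435 = 7*59 + 22
59 = 2*22 + 15
22 = 1*15 + 7
15 = 2*7 + 1
7 = 7*1 + 0
gcd(59, 435) = 1, so the inverse exists.
Back-substitute for 1:
1 = 1*15 − 2*7
  = −2*22 + 3*15
  = 3*59 − 8*22
  = −8*435 + 59*59
So 59⁻¹ ≡ 59 (mod 435).

59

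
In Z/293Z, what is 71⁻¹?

Run the extended Euclidean algorithm:
293 = 4*71 + 9
71 = 7*9 + 8
9 = 1*8 + 1
8 = 8*1 + 0
gcd(71, 293) = 1, so the inverse exists.
Back-substitute for 1:
1 = 1*9 − 1*8
  = −1*71 + 8*9
  = 8*293 − 33*71
So 71⁻¹ ≡ −33 ≡ 260 (mod 293).

260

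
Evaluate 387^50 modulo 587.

529

Compute successive squares:
387^1 ≡ 387 (mod 587)
387^2 ≡ 387^2 = 149769 ≡ 84 (mod 587)
387^4 ≡ 84^2 = 7056 ≡ 12 (mod 587)
387^8 ≡ 12^2 = 144 (mod 587)
387^16 ≡ 144^2 = 20736 ≡ 191 (mod 587)
387^32 ≡ 191^2 = 36481 ≡ 87 (mod 587)
387^50 = 387^32 · 387^16 · 387^2 ≡ 87 · 191 · 84 (mod 587).
Accumulate the product:
87 · 191 = 16617 ≡ 181
181 · 84 = 15204 ≡ 529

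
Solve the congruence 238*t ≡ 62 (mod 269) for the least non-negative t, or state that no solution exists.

gcd(238, 269) = 1, so a unique solution mod 269 exists.
238⁻¹ ≡ 26 (mod 269).
t ≡ 26*62 ≡ 267 (mod 269).

267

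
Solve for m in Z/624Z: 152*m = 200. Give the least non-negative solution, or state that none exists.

gcd(152, 624) = 8, and 8 | 200, so solutions exist.
Divide through by 8: 19*m ≡ 25 mod 78.
19⁻¹ ≡ 37 (mod 78).
m ≡ 37*25 ≡ 67 (mod 78).
The smallest non-negative solution is m = 67.

67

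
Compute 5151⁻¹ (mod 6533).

By the extended Euclidean algorithm:
6533 = 1×5151 + 1382
5151 = 3×1382 + 1005
1382 = 1×1005 + 377
1005 = 2×377 + 251
377 = 1×251 + 126
251 = 1×126 + 125
126 = 1×125 + 1
125 = 125×1 + 0
gcd(5151, 6533) = 1, so the inverse exists.
Bézout: 1 = 41×6533 − 52×5151.
So 5151⁻¹ ≡ −52 ≡ 6481 (mod 6533).

6481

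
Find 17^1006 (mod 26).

9

Using repeated squaring:
17^1 ≡ 17 (mod 26)
17^2 ≡ 17^2 = 289 ≡ 3 (mod 26)
17^4 ≡ 3^2 = 9 (mod 26)
17^8 ≡ 9^2 = 81 ≡ 3 (mod 26)
17^16 ≡ 3^2 = 9 (mod 26)
17^32 ≡ 9^2 = 81 ≡ 3 (mod 26)
17^64 ≡ 3^2 = 9 (mod 26)
17^128 ≡ 9^2 = 81 ≡ 3 (mod 26)
17^256 ≡ 3^2 = 9 (mod 26)
17^512 ≡ 9^2 = 81 ≡ 3 (mod 26)
17^1006 = 17^512 · 17^256 · 17^128 · 17^64 · 17^32 · 17^8 · 17^4 · 17^2 ≡ 3 · 9 · 3 · 9 · 3 · 3 · 9 · 3 (mod 26).
Accumulate the product:
3 · 9 = 27 ≡ 1
1 · 3 = 3
3 · 9 = 27 ≡ 1
1 · 3 = 3
3 · 3 = 9
9 · 9 = 81 ≡ 3
3 · 3 = 9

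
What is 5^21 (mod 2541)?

Compute successive squares:
5^1 ≡ 5 (mod 2541)
5^2 ≡ 5^2 = 25 (mod 2541)
5^4 ≡ 25^2 = 625 (mod 2541)
5^8 ≡ 625^2 = 390625 ≡ 1852 (mod 2541)
5^16 ≡ 1852^2 = 3429904 ≡ 2095 (mod 2541)
5^21 = 5^16 · 5^4 · 5^1 ≡ 2095 · 625 · 5 (mod 2541).
Accumulate the product:
2095 · 625 = 1309375 ≡ 760
760 · 5 = 3800 ≡ 1259

1259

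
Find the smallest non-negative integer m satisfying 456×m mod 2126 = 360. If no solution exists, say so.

840

gcd(456, 2126) = 2, and 2 | 360, so solutions exist.
Divide through by 2: 228×m = 180 (mod 1063).
228⁻¹ ≡ 359 (mod 1063).
m ≡ 359×180 ≡ 840 (mod 1063).
The smallest non-negative solution is m = 840.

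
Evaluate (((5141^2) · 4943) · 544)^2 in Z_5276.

(5141)^2 ≡ 2397 (mod 5276)
2397 · 4943 = 11848371 ≡ 3751 (mod 5276)
3751 · 544 = 2040544 ≡ 4008 (mod 5276)
(4008)^2 ≡ 3920 (mod 5276)

3920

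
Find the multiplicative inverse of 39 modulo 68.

7

Run the extended Euclidean algorithm:
68 = 1*39 + 29
39 = 1*29 + 10
29 = 2*10 + 9
10 = 1*9 + 1
9 = 9*1 + 0
gcd(39, 68) = 1, so the inverse exists.
Back-substitute for 1:
1 = 1*10 − 1*9
  = −1*29 + 3*10
  = 3*39 − 4*29
  = −4*68 + 7*39
So 39⁻¹ ≡ 7 (mod 68).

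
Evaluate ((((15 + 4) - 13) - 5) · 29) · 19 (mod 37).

33

15 + 4 = 19
19 - 13 = 6
6 - 5 = 1
1 · 29 = 29
29 · 19 = 551 ≡ 33 (mod 37)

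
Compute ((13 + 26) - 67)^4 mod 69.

4

13 + 26 = 39
39 - 67 = -28 ≡ 41 (mod 69)
(41)^4 ≡ 4 (mod 69)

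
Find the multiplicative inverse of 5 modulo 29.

By the extended Euclidean algorithm:
29 = 5×5 + 4
5 = 1×4 + 1
4 = 4×1 + 0
gcd(5, 29) = 1, so the inverse exists.
Back-substitute for 1:
1 = 1×5 − 1×4
  = −1×29 + 6×5
So 5⁻¹ ≡ 6 (mod 29).

6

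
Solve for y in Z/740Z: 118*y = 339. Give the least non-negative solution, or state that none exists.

no solution

gcd(118, 740) = 2, and 2 does not divide 339.
So the congruence has no solution.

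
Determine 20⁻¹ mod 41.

39

Run the extended Euclidean algorithm:
41 = 2·20 + 1
20 = 20·1 + 0
gcd(20, 41) = 1, so the inverse exists.
Bézout: 1 = 1·41 − 2·20.
So 20⁻¹ ≡ −2 ≡ 39 (mod 41).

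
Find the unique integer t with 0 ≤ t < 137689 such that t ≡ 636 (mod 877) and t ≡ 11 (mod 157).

62026

877⁻¹ mod 157: 877×128 ≡ 1 (mod 157), so 877⁻¹ ≡ 128.
t = 636 + 877×((11 − 636)×128 mod 157) = 636 + 877×70 = 62026.
Check: 62026 mod 877 = 636, 62026 mod 157 = 11. ✓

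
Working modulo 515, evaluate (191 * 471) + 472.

308

191 * 471 = 89961 ≡ 351 (mod 515)
351 + 472 = 823 ≡ 308 (mod 515)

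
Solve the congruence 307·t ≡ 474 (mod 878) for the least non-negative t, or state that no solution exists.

gcd(307, 878) = 1, so a unique solution mod 878 exists.
307⁻¹ ≡ 143 (mod 878).
t ≡ 143·474 ≡ 176 (mod 878).

176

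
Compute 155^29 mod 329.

183

29 in binary is 11101, i.e. 29 = 16 + 8 + 4 + 1.
155^1 ≡ 155 (mod 329)
155^2 ≡ 155^2 = 24025 ≡ 8 (mod 329)
155^4 ≡ 8^2 = 64 (mod 329)
155^8 ≡ 64^2 = 4096 ≡ 148 (mod 329)
155^16 ≡ 148^2 = 21904 ≡ 190 (mod 329)
155^29 = 155^16 · 155^8 · 155^4 · 155^1 ≡ 190 · 148 · 64 · 155 (mod 329).
Accumulate the product:
190 · 148 = 28120 ≡ 155
155 · 64 = 9920 ≡ 50
50 · 155 = 7750 ≡ 183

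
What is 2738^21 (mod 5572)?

21 in binary is 10101, i.e. 21 = 16 + 4 + 1.
2738^1 ≡ 2738 (mod 5572)
2738^2 ≡ 2738^2 = 7496644 ≡ 2304 (mod 5572)
2738^4 ≡ 2304^2 = 5308416 ≡ 3872 (mod 5572)
2738^8 ≡ 3872^2 = 14992384 ≡ 3704 (mod 5572)
2738^16 ≡ 3704^2 = 13719616 ≡ 1352 (mod 5572)
2738^21 = 2738^16 × 2738^4 × 2738^1 ≡ 1352 × 3872 × 2738 (mod 5572).
Accumulate the product:
1352 × 3872 = 5234944 ≡ 2836
2836 × 2738 = 7764968 ≡ 3172

3172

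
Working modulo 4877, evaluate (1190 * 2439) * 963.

2376

1190 * 2439 = 2902410 ≡ 595 (mod 4877)
595 * 963 = 572985 ≡ 2376 (mod 4877)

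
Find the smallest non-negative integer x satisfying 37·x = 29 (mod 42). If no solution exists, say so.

11

gcd(37, 42) = 1, so a unique solution mod 42 exists.
37⁻¹ ≡ 25 (mod 42).
x ≡ 25·29 ≡ 11 (mod 42).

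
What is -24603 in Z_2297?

664

-24603 = -11×2297 + 664, so -24603 ≡ 664 (mod 2297).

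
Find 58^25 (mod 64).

25 in binary is 11001, i.e. 25 = 16 + 8 + 1.
58^1 ≡ 58 (mod 64)
58^2 ≡ 58^2 = 3364 ≡ 36 (mod 64)
58^4 ≡ 36^2 = 1296 ≡ 16 (mod 64)
58^8 ≡ 16^2 = 256 ≡ 0 (mod 64)
58^16 ≡ 0^2 = 0 (mod 64)
58^25 = 58^16 · 58^8 · 58^1 ≡ 0 · 0 · 58 (mod 64).
Accumulate the product:
0 · 0 = 0
0 · 58 = 0

0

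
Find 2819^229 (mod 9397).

By square-and-multiply:
229 in binary is 11100101, i.e. 229 = 128 + 64 + 32 + 4 + 1.
2819^1 ≡ 2819 (mod 9397)
2819^2 ≡ 2819^2 = 7946761 ≡ 6296 (mod 9397)
2819^4 ≡ 6296^2 = 39639616 ≡ 3070 (mod 9397)
2819^8 ≡ 3070^2 = 9424900 ≡ 9106 (mod 9397)
2819^16 ≡ 9106^2 = 82919236 ≡ 108 (mod 9397)
2819^32 ≡ 108^2 = 11664 ≡ 2267 (mod 9397)
2819^64 ≡ 2267^2 = 5139289 ≡ 8527 (mod 9397)
2819^128 ≡ 8527^2 = 72709729 ≡ 5140 (mod 9397)
2819^229 = 2819^128 · 2819^64 · 2819^32 · 2819^4 · 2819^1 ≡ 5140 · 8527 · 2267 · 3070 · 2819 (mod 9397).
Accumulate the product:
5140 · 8527 = 43828780 ≡ 1172
1172 · 2267 = 2656924 ≡ 6970
6970 · 3070 = 21397900 ≡ 931
931 · 2819 = 2624489 ≡ 2726

2726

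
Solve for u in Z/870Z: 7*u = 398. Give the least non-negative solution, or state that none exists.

gcd(7, 870) = 1, so a unique solution mod 870 exists.
7⁻¹ ≡ 373 (mod 870).
u ≡ 373*398 ≡ 554 (mod 870).

554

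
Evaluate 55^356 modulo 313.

169

Compute successive squares:
356 in binary is 101100100, i.e. 356 = 256 + 64 + 32 + 4.
55^1 ≡ 55 (mod 313)
55^2 ≡ 55^2 = 3025 ≡ 208 (mod 313)
55^4 ≡ 208^2 = 43264 ≡ 70 (mod 313)
55^8 ≡ 70^2 = 4900 ≡ 205 (mod 313)
55^16 ≡ 205^2 = 42025 ≡ 83 (mod 313)
55^32 ≡ 83^2 = 6889 ≡ 3 (mod 313)
55^64 ≡ 3^2 = 9 (mod 313)
55^128 ≡ 9^2 = 81 (mod 313)
55^256 ≡ 81^2 = 6561 ≡ 301 (mod 313)
55^356 = 55^256 * 55^64 * 55^32 * 55^4 ≡ 301 * 9 * 3 * 70 (mod 313).
Accumulate the product:
301 * 9 = 2709 ≡ 205
205 * 3 = 615 ≡ 302
302 * 70 = 21140 ≡ 169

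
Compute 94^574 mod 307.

257

574 in binary is 1000111110, i.e. 574 = 512 + 32 + 16 + 8 + 4 + 2.
94^1 ≡ 94 (mod 307)
94^2 ≡ 94^2 = 8836 ≡ 240 (mod 307)
94^4 ≡ 240^2 = 57600 ≡ 191 (mod 307)
94^8 ≡ 191^2 = 36481 ≡ 255 (mod 307)
94^16 ≡ 255^2 = 65025 ≡ 248 (mod 307)
94^32 ≡ 248^2 = 61504 ≡ 104 (mod 307)
94^64 ≡ 104^2 = 10816 ≡ 71 (mod 307)
94^128 ≡ 71^2 = 5041 ≡ 129 (mod 307)
94^256 ≡ 129^2 = 16641 ≡ 63 (mod 307)
94^512 ≡ 63^2 = 3969 ≡ 285 (mod 307)
94^574 = 94^512 · 94^32 · 94^16 · 94^8 · 94^4 · 94^2 ≡ 285 · 104 · 248 · 255 · 191 · 240 (mod 307).
Accumulate the product:
285 · 104 = 29640 ≡ 168
168 · 248 = 41664 ≡ 219
219 · 255 = 55845 ≡ 278
278 · 191 = 53098 ≡ 294
294 · 240 = 70560 ≡ 257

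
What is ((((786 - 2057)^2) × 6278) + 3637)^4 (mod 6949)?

3901

786 - 2057 = -1271 ≡ 5678 (mod 6949)
(5678)^2 ≡ 3273 (mod 6949)
3273 × 6278 = 20547894 ≡ 6650 (mod 6949)
6650 + 3637 = 10287 ≡ 3338 (mod 6949)
(3338)^4 ≡ 3901 (mod 6949)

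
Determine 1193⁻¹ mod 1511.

765

1511 = 1*1193 + 318
1193 = 3*318 + 239
318 = 1*239 + 79
239 = 3*79 + 2
79 = 39*2 + 1
2 = 2*1 + 0
gcd(1193, 1511) = 1, so the inverse exists.
Back-substitute for 1:
1 = 1*79 − 39*2
  = −39*239 + 118*79
  = 118*318 − 157*239
  = −157*1193 + 589*318
  = 589*1511 − 746*1193
So 1193⁻¹ ≡ −746 ≡ 765 (mod 1511).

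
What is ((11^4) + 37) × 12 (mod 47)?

(11)^4 ≡ 24 (mod 47)
24 + 37 = 61 ≡ 14 (mod 47)
14 × 12 = 168 ≡ 27 (mod 47)

27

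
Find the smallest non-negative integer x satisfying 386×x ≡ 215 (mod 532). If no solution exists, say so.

no solution

gcd(386, 532) = 2, and 2 does not divide 215.
So the congruence has no solution.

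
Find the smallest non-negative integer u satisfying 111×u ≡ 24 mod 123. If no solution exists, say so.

39

gcd(111, 123) = 3, and 3 | 24, so solutions exist.
Divide through by 3: 37×u = 8 (mod 41).
37⁻¹ ≡ 10 (mod 41).
u ≡ 10×8 ≡ 39 (mod 41).
The smallest non-negative solution is u = 39.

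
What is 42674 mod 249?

95

42674 = 171*249 + 95, so 42674 ≡ 95 (mod 249).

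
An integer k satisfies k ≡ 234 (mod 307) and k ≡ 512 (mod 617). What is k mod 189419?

307⁻¹ mod 617: 307*205 ≡ 1 (mod 617), so 307⁻¹ ≡ 205.
k = 234 + 307*((512 − 234)*205 mod 617) = 234 + 307*226 = 69616.
Check: 69616 mod 307 = 234, 69616 mod 617 = 512. ✓

69616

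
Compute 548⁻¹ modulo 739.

325

Run the extended Euclidean algorithm:
739 = 1×548 + 191
548 = 2×191 + 166
191 = 1×166 + 25
166 = 6×25 + 16
25 = 1×16 + 9
16 = 1×9 + 7
9 = 1×7 + 2
7 = 3×2 + 1
2 = 2×1 + 0
gcd(548, 739) = 1, so the inverse exists.
Bézout: 1 = −241×739 + 325×548.
So 548⁻¹ ≡ 325 (mod 739).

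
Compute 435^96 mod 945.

Using repeated squaring:
435^1 ≡ 435 (mod 945)
435^2 ≡ 435^2 = 189225 ≡ 225 (mod 945)
435^4 ≡ 225^2 = 50625 ≡ 540 (mod 945)
435^8 ≡ 540^2 = 291600 ≡ 540 (mod 945)
435^16 ≡ 540^2 = 291600 ≡ 540 (mod 945)
435^32 ≡ 540^2 = 291600 ≡ 540 (mod 945)
435^64 ≡ 540^2 = 291600 ≡ 540 (mod 945)
435^96 = 435^64 × 435^32 ≡ 540 × 540 (mod 945).
540 × 540 = 291600 ≡ 540 (mod 945).

540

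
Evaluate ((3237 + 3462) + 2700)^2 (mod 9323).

3237 + 3462 = 6699
6699 + 2700 = 9399 ≡ 76 (mod 9323)
(76)^2 ≡ 5776 (mod 9323)

5776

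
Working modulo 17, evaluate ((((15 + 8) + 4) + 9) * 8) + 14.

13

15 + 8 = 23 ≡ 6 (mod 17)
6 + 4 = 10
10 + 9 = 19 ≡ 2 (mod 17)
2 * 8 = 16
16 + 14 = 30 ≡ 13 (mod 17)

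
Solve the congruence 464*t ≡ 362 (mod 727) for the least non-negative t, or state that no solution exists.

gcd(464, 727) = 1, so a unique solution mod 727 exists.
464⁻¹ ≡ 340 (mod 727).
t ≡ 340*362 ≡ 217 (mod 727).

217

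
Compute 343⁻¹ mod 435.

Run the extended Euclidean algorithm:
435 = 1×343 + 92
343 = 3×92 + 67
92 = 1×67 + 25
67 = 2×25 + 17
25 = 1×17 + 8
17 = 2×8 + 1
8 = 8×1 + 0
gcd(343, 435) = 1, so the inverse exists.
Bézout: 1 = −41×435 + 52×343.
So 343⁻¹ ≡ 52 (mod 435).

52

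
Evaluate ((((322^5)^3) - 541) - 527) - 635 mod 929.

237

(322)^5 ≡ 316 (mod 929)
(316)^3 ≡ 82 (mod 929)
82 - 541 = -459 ≡ 470 (mod 929)
470 - 527 = -57 ≡ 872 (mod 929)
872 - 635 = 237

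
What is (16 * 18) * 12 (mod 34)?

22

16 * 18 = 288 ≡ 16 (mod 34)
16 * 12 = 192 ≡ 22 (mod 34)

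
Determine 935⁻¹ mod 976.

Run the extended Euclidean algorithm:
976 = 1×935 + 41
935 = 22×41 + 33
41 = 1×33 + 8
33 = 4×8 + 1
8 = 8×1 + 0
gcd(935, 976) = 1, so the inverse exists.
Back-substitute for 1:
1 = 1×33 − 4×8
  = −4×41 + 5×33
  = 5×935 − 114×41
  = −114×976 + 119×935
So 935⁻¹ ≡ 119 (mod 976).

119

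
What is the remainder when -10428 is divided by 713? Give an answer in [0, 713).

-10428 = -15×713 + 267, so -10428 ≡ 267 (mod 713).

267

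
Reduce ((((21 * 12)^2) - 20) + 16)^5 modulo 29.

21 * 12 = 252 ≡ 20 (mod 29)
(20)^2 ≡ 23 (mod 29)
23 - 20 = 3
3 + 16 = 19
(19)^5 ≡ 21 (mod 29)

21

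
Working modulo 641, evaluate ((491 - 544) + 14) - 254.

348

491 - 544 = -53 ≡ 588 (mod 641)
588 + 14 = 602
602 - 254 = 348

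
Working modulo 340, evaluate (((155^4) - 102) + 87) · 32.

(155)^4 ≡ 305 (mod 340)
305 - 102 = 203
203 + 87 = 290
290 · 32 = 9280 ≡ 100 (mod 340)

100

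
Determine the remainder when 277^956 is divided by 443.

411

Using repeated squaring:
277^1 ≡ 277 (mod 443)
277^2 ≡ 277^2 = 76729 ≡ 90 (mod 443)
277^4 ≡ 90^2 = 8100 ≡ 126 (mod 443)
277^8 ≡ 126^2 = 15876 ≡ 371 (mod 443)
277^16 ≡ 371^2 = 137641 ≡ 311 (mod 443)
277^32 ≡ 311^2 = 96721 ≡ 147 (mod 443)
277^64 ≡ 147^2 = 21609 ≡ 345 (mod 443)
277^128 ≡ 345^2 = 119025 ≡ 301 (mod 443)
277^256 ≡ 301^2 = 90601 ≡ 229 (mod 443)
277^512 ≡ 229^2 = 52441 ≡ 167 (mod 443)
277^956 = 277^512 * 277^256 * 277^128 * 277^32 * 277^16 * 277^8 * 277^4 ≡ 167 * 229 * 301 * 147 * 311 * 371 * 126 (mod 443).
Accumulate the product:
167 * 229 = 38243 ≡ 145
145 * 301 = 43645 ≡ 231
231 * 147 = 33957 ≡ 289
289 * 311 = 89879 ≡ 393
393 * 371 = 145803 ≡ 56
56 * 126 = 7056 ≡ 411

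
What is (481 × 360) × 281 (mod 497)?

481 × 360 = 173160 ≡ 204 (mod 497)
204 × 281 = 57324 ≡ 169 (mod 497)

169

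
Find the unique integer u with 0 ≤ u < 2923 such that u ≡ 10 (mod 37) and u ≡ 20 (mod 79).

2785

37⁻¹ mod 79: 37×47 ≡ 1 (mod 79), so 37⁻¹ ≡ 47.
u = 10 + 37×((20 − 10)×47 mod 79) = 10 + 37×75 = 2785.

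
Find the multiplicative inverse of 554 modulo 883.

416

883 = 1×554 + 329
554 = 1×329 + 225
329 = 1×225 + 104
225 = 2×104 + 17
104 = 6×17 + 2
17 = 8×2 + 1
2 = 2×1 + 0
gcd(554, 883) = 1, so the inverse exists.
Back-substitute for 1:
1 = 1×17 − 8×2
  = −8×104 + 49×17
  = 49×225 − 106×104
  = −106×329 + 155×225
  = 155×554 − 261×329
  = −261×883 + 416×554
So 554⁻¹ ≡ 416 (mod 883).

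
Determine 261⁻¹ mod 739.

739 = 2·261 + 217
261 = 1·217 + 44
217 = 4·44 + 41
44 = 1·41 + 3
41 = 13·3 + 2
3 = 1·2 + 1
2 = 2·1 + 0
gcd(261, 739) = 1, so the inverse exists.
Back-substitute for 1:
1 = 1·3 − 1·2
  = −1·41 + 14·3
  = 14·44 − 15·41
  = −15·217 + 74·44
  = 74·261 − 89·217
  = −89·739 + 252·261
So 261⁻¹ ≡ 252 (mod 739).

252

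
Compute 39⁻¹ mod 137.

130

Apply the Euclidean algorithm and back-substitute:
137 = 3·39 + 20
39 = 1·20 + 19
20 = 1·19 + 1
19 = 19·1 + 0
gcd(39, 137) = 1, so the inverse exists.
Back-substitute for 1:
1 = 1·20 − 1·19
  = −1·39 + 2·20
  = 2·137 − 7·39
So 39⁻¹ ≡ −7 ≡ 130 (mod 137).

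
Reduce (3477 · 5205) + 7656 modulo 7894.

4499

3477 · 5205 = 18097785 ≡ 4737 (mod 7894)
4737 + 7656 = 12393 ≡ 4499 (mod 7894)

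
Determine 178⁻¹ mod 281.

30

By the extended Euclidean algorithm:
281 = 1·178 + 103
178 = 1·103 + 75
103 = 1·75 + 28
75 = 2·28 + 19
28 = 1·19 + 9
19 = 2·9 + 1
9 = 9·1 + 0
gcd(178, 281) = 1, so the inverse exists.
Back-substitute for 1:
1 = 1·19 − 2·9
  = −2·28 + 3·19
  = 3·75 − 8·28
  = −8·103 + 11·75
  = 11·178 − 19·103
  = −19·281 + 30·178
So 178⁻¹ ≡ 30 (mod 281).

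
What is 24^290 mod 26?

4

290 in binary is 100100010, i.e. 290 = 256 + 32 + 2.
24^1 ≡ 24 (mod 26)
24^2 ≡ 24^2 = 576 ≡ 4 (mod 26)
24^4 ≡ 4^2 = 16 (mod 26)
24^8 ≡ 16^2 = 256 ≡ 22 (mod 26)
24^16 ≡ 22^2 = 484 ≡ 16 (mod 26)
24^32 ≡ 16^2 = 256 ≡ 22 (mod 26)
24^64 ≡ 22^2 = 484 ≡ 16 (mod 26)
24^128 ≡ 16^2 = 256 ≡ 22 (mod 26)
24^256 ≡ 22^2 = 484 ≡ 16 (mod 26)
24^290 = 24^256 × 24^32 × 24^2 ≡ 16 × 22 × 4 (mod 26).
Accumulate the product:
16 × 22 = 352 ≡ 14
14 × 4 = 56 ≡ 4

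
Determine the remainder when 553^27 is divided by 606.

517

27 in binary is 11011, i.e. 27 = 16 + 8 + 2 + 1.
553^1 ≡ 553 (mod 606)
553^2 ≡ 553^2 = 305809 ≡ 385 (mod 606)
553^4 ≡ 385^2 = 148225 ≡ 361 (mod 606)
553^8 ≡ 361^2 = 130321 ≡ 31 (mod 606)
553^16 ≡ 31^2 = 961 ≡ 355 (mod 606)
553^27 = 553^16 · 553^8 · 553^2 · 553^1 ≡ 355 · 31 · 385 · 553 (mod 606).
Accumulate the product:
355 · 31 = 11005 ≡ 97
97 · 385 = 37345 ≡ 379
379 · 553 = 209587 ≡ 517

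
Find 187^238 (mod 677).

341

By square-and-multiply:
187^1 ≡ 187 (mod 677)
187^2 ≡ 187^2 = 34969 ≡ 442 (mod 677)
187^4 ≡ 442^2 = 195364 ≡ 388 (mod 677)
187^8 ≡ 388^2 = 150544 ≡ 250 (mod 677)
187^16 ≡ 250^2 = 62500 ≡ 216 (mod 677)
187^32 ≡ 216^2 = 46656 ≡ 620 (mod 677)
187^64 ≡ 620^2 = 384400 ≡ 541 (mod 677)
187^128 ≡ 541^2 = 292681 ≡ 217 (mod 677)
187^238 = 187^128 × 187^64 × 187^32 × 187^8 × 187^4 × 187^2 ≡ 217 × 541 × 620 × 250 × 388 × 442 (mod 677).
Accumulate the product:
217 × 541 = 117397 ≡ 276
276 × 620 = 171120 ≡ 516
516 × 250 = 129000 ≡ 370
370 × 388 = 143560 ≡ 36
36 × 442 = 15912 ≡ 341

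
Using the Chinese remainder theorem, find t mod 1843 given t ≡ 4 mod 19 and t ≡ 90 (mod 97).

19⁻¹ mod 97: 19*46 ≡ 1 (mod 97), so 19⁻¹ ≡ 46.
t = 4 + 19*((90 − 4)*46 mod 97) = 4 + 19*76 = 1448.

1448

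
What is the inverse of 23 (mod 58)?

53

By the extended Euclidean algorithm:
58 = 2·23 + 12
23 = 1·12 + 11
12 = 1·11 + 1
11 = 11·1 + 0
gcd(23, 58) = 1, so the inverse exists.
Back-substitute for 1:
1 = 1·12 − 1·11
  = −1·23 + 2·12
  = 2·58 − 5·23
So 23⁻¹ ≡ −5 ≡ 53 (mod 58).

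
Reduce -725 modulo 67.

-725 = -11*67 + 12, so -725 ≡ 12 (mod 67).

12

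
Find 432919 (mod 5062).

2649

432919 = 85×5062 + 2649, so 432919 ≡ 2649 (mod 5062).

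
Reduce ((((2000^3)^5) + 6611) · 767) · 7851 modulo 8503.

7247

(2000)^3 ≡ 3468 (mod 8503)
(3468)^5 ≡ 6898 (mod 8503)
6898 + 6611 = 13509 ≡ 5006 (mod 8503)
5006 · 767 = 3839602 ≡ 4749 (mod 8503)
4749 · 7851 = 37284399 ≡ 7247 (mod 8503)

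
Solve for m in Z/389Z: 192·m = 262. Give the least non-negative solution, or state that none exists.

362

gcd(192, 389) = 1, so a unique solution mod 389 exists.
192⁻¹ ≡ 233 (mod 389).
m ≡ 233·262 ≡ 362 (mod 389).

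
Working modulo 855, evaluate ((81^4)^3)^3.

666

(81)^4 ≡ 36 (mod 855)
(36)^3 ≡ 486 (mod 855)
(486)^3 ≡ 666 (mod 855)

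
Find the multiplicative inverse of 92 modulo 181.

181 = 1*92 + 89
92 = 1*89 + 3
89 = 29*3 + 2
3 = 1*2 + 1
2 = 2*1 + 0
gcd(92, 181) = 1, so the inverse exists.
Back-substitute for 1:
1 = 1*3 − 1*2
  = −1*89 + 30*3
  = 30*92 − 31*89
  = −31*181 + 61*92
So 92⁻¹ ≡ 61 (mod 181).

61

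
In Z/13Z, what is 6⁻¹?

13 = 2·6 + 1
6 = 6·1 + 0
gcd(6, 13) = 1, so the inverse exists.
Bézout: 1 = 1·13 − 2·6.
So 6⁻¹ ≡ −2 ≡ 11 (mod 13).

11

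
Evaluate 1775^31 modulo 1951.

By square-and-multiply:
31 in binary is 11111, i.e. 31 = 16 + 8 + 4 + 2 + 1.
1775^1 ≡ 1775 (mod 1951)
1775^2 ≡ 1775^2 = 3150625 ≡ 1711 (mod 1951)
1775^4 ≡ 1711^2 = 2927521 ≡ 1021 (mod 1951)
1775^8 ≡ 1021^2 = 1042441 ≡ 607 (mod 1951)
1775^16 ≡ 607^2 = 368449 ≡ 1661 (mod 1951)
1775^31 = 1775^16 * 1775^8 * 1775^4 * 1775^2 * 1775^1 ≡ 1661 * 607 * 1021 * 1711 * 1775 (mod 1951).
Accumulate the product:
1661 * 607 = 1008227 ≡ 1511
1511 * 1021 = 1542731 ≡ 1441
1441 * 1711 = 2465551 ≡ 1438
1438 * 1775 = 2552450 ≡ 542

542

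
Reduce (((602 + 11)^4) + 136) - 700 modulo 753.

673

602 + 11 = 613
(613)^4 ≡ 484 (mod 753)
484 + 136 = 620
620 - 700 = -80 ≡ 673 (mod 753)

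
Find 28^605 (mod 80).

By square-and-multiply:
28^1 ≡ 28 (mod 80)
28^2 ≡ 28^2 = 784 ≡ 64 (mod 80)
28^4 ≡ 64^2 = 4096 ≡ 16 (mod 80)
28^8 ≡ 16^2 = 256 ≡ 16 (mod 80)
28^16 ≡ 16^2 = 256 ≡ 16 (mod 80)
28^32 ≡ 16^2 = 256 ≡ 16 (mod 80)
28^64 ≡ 16^2 = 256 ≡ 16 (mod 80)
28^128 ≡ 16^2 = 256 ≡ 16 (mod 80)
28^256 ≡ 16^2 = 256 ≡ 16 (mod 80)
28^512 ≡ 16^2 = 256 ≡ 16 (mod 80)
28^605 = 28^512 * 28^64 * 28^16 * 28^8 * 28^4 * 28^1 ≡ 16 * 16 * 16 * 16 * 16 * 28 (mod 80).
Accumulate the product:
16 * 16 = 256 ≡ 16
16 * 16 = 256 ≡ 16
16 * 16 = 256 ≡ 16
16 * 16 = 256 ≡ 16
16 * 28 = 448 ≡ 48

48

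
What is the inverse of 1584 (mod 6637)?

Run the extended Euclidean algorithm:
6637 = 4×1584 + 301
1584 = 5×301 + 79
301 = 3×79 + 64
79 = 1×64 + 15
64 = 4×15 + 4
15 = 3×4 + 3
4 = 1×3 + 1
3 = 3×1 + 0
gcd(1584, 6637) = 1, so the inverse exists.
Back-substitute for 1:
1 = 1×4 − 1×3
  = −1×15 + 4×4
  = 4×64 − 17×15
  = −17×79 + 21×64
  = 21×301 − 80×79
  = −80×1584 + 421×301
  = 421×6637 − 1764×1584
So 1584⁻¹ ≡ −1764 ≡ 4873 (mod 6637).

4873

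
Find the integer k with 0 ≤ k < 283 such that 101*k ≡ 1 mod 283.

269

By the extended Euclidean algorithm:
283 = 2*101 + 81
101 = 1*81 + 20
81 = 4*20 + 1
20 = 20*1 + 0
gcd(101, 283) = 1, so the inverse exists.
Bézout: 1 = 5*283 − 14*101.
So 101⁻¹ ≡ −14 ≡ 269 (mod 283).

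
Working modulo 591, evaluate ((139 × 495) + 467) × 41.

139 × 495 = 68805 ≡ 249 (mod 591)
249 + 467 = 716 ≡ 125 (mod 591)
125 × 41 = 5125 ≡ 397 (mod 591)

397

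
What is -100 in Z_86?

-100 = -2×86 + 72, so -100 ≡ 72 (mod 86).

72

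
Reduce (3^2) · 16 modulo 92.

52

(3)^2 ≡ 9 (mod 92)
9 · 16 = 144 ≡ 52 (mod 92)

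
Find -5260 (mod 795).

-5260 = -7·795 + 305, so -5260 ≡ 305 (mod 795).

305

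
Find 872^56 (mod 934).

198

Compute successive squares:
872^1 ≡ 872 (mod 934)
872^2 ≡ 872^2 = 760384 ≡ 108 (mod 934)
872^4 ≡ 108^2 = 11664 ≡ 456 (mod 934)
872^8 ≡ 456^2 = 207936 ≡ 588 (mod 934)
872^16 ≡ 588^2 = 345744 ≡ 164 (mod 934)
872^32 ≡ 164^2 = 26896 ≡ 744 (mod 934)
872^56 = 872^32 * 872^16 * 872^8 ≡ 744 * 164 * 588 (mod 934).
Accumulate the product:
744 * 164 = 122016 ≡ 596
596 * 588 = 350448 ≡ 198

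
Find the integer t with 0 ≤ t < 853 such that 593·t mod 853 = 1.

187

853 = 1·593 + 260
593 = 2·260 + 73
260 = 3·73 + 41
73 = 1·41 + 32
41 = 1·32 + 9
32 = 3·9 + 5
9 = 1·5 + 4
5 = 1·4 + 1
4 = 4·1 + 0
gcd(593, 853) = 1, so the inverse exists.
Bézout: 1 = −130·853 + 187·593.
So 593⁻¹ ≡ 187 (mod 853).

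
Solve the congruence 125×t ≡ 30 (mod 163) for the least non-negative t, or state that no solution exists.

gcd(125, 163) = 1, so a unique solution mod 163 exists.
125⁻¹ ≡ 30 (mod 163).
t ≡ 30×30 ≡ 85 (mod 163).

85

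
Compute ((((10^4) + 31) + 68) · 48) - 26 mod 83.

6

(10)^4 ≡ 40 (mod 83)
40 + 31 = 71
71 + 68 = 139 ≡ 56 (mod 83)
56 · 48 = 2688 ≡ 32 (mod 83)
32 - 26 = 6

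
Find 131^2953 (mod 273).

131

Using repeated squaring:
2953 in binary is 101110001001, i.e. 2953 = 2048 + 512 + 256 + 128 + 8 + 1.
131^1 ≡ 131 (mod 273)
131^2 ≡ 131^2 = 17161 ≡ 235 (mod 273)
131^4 ≡ 235^2 = 55225 ≡ 79 (mod 273)
131^8 ≡ 79^2 = 6241 ≡ 235 (mod 273)
131^16 ≡ 235^2 = 55225 ≡ 79 (mod 273)
131^32 ≡ 79^2 = 6241 ≡ 235 (mod 273)
131^64 ≡ 235^2 = 55225 ≡ 79 (mod 273)
131^128 ≡ 79^2 = 6241 ≡ 235 (mod 273)
131^256 ≡ 235^2 = 55225 ≡ 79 (mod 273)
131^512 ≡ 79^2 = 6241 ≡ 235 (mod 273)
131^1024 ≡ 235^2 = 55225 ≡ 79 (mod 273)
131^2048 ≡ 79^2 = 6241 ≡ 235 (mod 273)
131^2953 = 131^2048 · 131^512 · 131^256 · 131^128 · 131^8 · 131^1 ≡ 235 · 235 · 79 · 235 · 235 · 131 (mod 273).
Accumulate the product:
235 · 235 = 55225 ≡ 79
79 · 79 = 6241 ≡ 235
235 · 235 = 55225 ≡ 79
79 · 235 = 18565 ≡ 1
1 · 131 = 131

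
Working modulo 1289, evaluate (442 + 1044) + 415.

612

442 + 1044 = 1486 ≡ 197 (mod 1289)
197 + 415 = 612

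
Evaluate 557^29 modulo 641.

21

Using repeated squaring:
29 in binary is 11101, i.e. 29 = 16 + 8 + 4 + 1.
557^1 ≡ 557 (mod 641)
557^2 ≡ 557^2 = 310249 ≡ 5 (mod 641)
557^4 ≡ 5^2 = 25 (mod 641)
557^8 ≡ 25^2 = 625 (mod 641)
557^16 ≡ 625^2 = 390625 ≡ 256 (mod 641)
557^29 = 557^16 · 557^8 · 557^4 · 557^1 ≡ 256 · 625 · 25 · 557 (mod 641).
Accumulate the product:
256 · 625 = 160000 ≡ 391
391 · 25 = 9775 ≡ 160
160 · 557 = 89120 ≡ 21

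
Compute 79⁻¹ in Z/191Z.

By the extended Euclidean algorithm:
191 = 2*79 + 33
79 = 2*33 + 13
33 = 2*13 + 7
13 = 1*7 + 6
7 = 1*6 + 1
6 = 6*1 + 0
gcd(79, 191) = 1, so the inverse exists.
Bézout: 1 = 12*191 − 29*79.
So 79⁻¹ ≡ −29 ≡ 162 (mod 191).

162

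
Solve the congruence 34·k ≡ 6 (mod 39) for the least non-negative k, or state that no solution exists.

30

gcd(34, 39) = 1, so a unique solution mod 39 exists.
34⁻¹ ≡ 31 (mod 39).
k ≡ 31·6 ≡ 30 (mod 39).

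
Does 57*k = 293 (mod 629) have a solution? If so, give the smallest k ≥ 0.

gcd(57, 629) = 1, so a unique solution mod 629 exists.
57⁻¹ ≡ 309 (mod 629).
k ≡ 309*293 ≡ 590 (mod 629).

590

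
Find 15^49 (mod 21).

15

Compute successive squares:
49 in binary is 110001, i.e. 49 = 32 + 16 + 1.
15^1 ≡ 15 (mod 21)
15^2 ≡ 15^2 = 225 ≡ 15 (mod 21)
15^4 ≡ 15^2 = 225 ≡ 15 (mod 21)
15^8 ≡ 15^2 = 225 ≡ 15 (mod 21)
15^16 ≡ 15^2 = 225 ≡ 15 (mod 21)
15^32 ≡ 15^2 = 225 ≡ 15 (mod 21)
15^49 = 15^32 × 15^16 × 15^1 ≡ 15 × 15 × 15 (mod 21).
Accumulate the product:
15 × 15 = 225 ≡ 15
15 × 15 = 225 ≡ 15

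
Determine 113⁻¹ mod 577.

By the extended Euclidean algorithm:
577 = 5×113 + 12
113 = 9×12 + 5
12 = 2×5 + 2
5 = 2×2 + 1
2 = 2×1 + 0
gcd(113, 577) = 1, so the inverse exists.
Back-substitute for 1:
1 = 1×5 − 2×2
  = −2×12 + 5×5
  = 5×113 − 47×12
  = −47×577 + 240×113
So 113⁻¹ ≡ 240 (mod 577).

240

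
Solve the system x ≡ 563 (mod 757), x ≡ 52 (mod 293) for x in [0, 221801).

16460

757⁻¹ mod 293: 757*12 ≡ 1 (mod 293), so 757⁻¹ ≡ 12.
x = 563 + 757*((52 − 563)*12 mod 293) = 563 + 757*21 = 16460.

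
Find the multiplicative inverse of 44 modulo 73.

5

73 = 1×44 + 29
44 = 1×29 + 15
29 = 1×15 + 14
15 = 1×14 + 1
14 = 14×1 + 0
gcd(44, 73) = 1, so the inverse exists.
Back-substitute for 1:
1 = 1×15 − 1×14
  = −1×29 + 2×15
  = 2×44 − 3×29
  = −3×73 + 5×44
So 44⁻¹ ≡ 5 (mod 73).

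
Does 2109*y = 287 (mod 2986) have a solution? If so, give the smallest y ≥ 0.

2223

gcd(2109, 2986) = 1, so a unique solution mod 2986 exists.
2109⁻¹ ≡ 143 (mod 2986).
y ≡ 143*287 ≡ 2223 (mod 2986).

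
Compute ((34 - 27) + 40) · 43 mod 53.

7

34 - 27 = 7
7 + 40 = 47
47 · 43 = 2021 ≡ 7 (mod 53)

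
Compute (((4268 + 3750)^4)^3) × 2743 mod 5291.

2743

4268 + 3750 = 8018 ≡ 2727 (mod 5291)
(2727)^4 ≡ 2135 (mod 5291)
(2135)^3 ≡ 1 (mod 5291)
1 × 2743 = 2743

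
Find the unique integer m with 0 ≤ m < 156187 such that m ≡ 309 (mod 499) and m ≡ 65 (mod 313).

33243

499⁻¹ mod 313: 499×69 ≡ 1 (mod 313), so 499⁻¹ ≡ 69.
m = 309 + 499×((65 − 309)×69 mod 313) = 309 + 499×66 = 33243.
Check: 33243 mod 499 = 309, 33243 mod 313 = 65. ✓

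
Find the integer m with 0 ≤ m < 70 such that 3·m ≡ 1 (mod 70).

47

70 = 23·3 + 1
3 = 3·1 + 0
gcd(3, 70) = 1, so the inverse exists.
Bézout: 1 = 1·70 − 23·3.
So 3⁻¹ ≡ −23 ≡ 47 (mod 70).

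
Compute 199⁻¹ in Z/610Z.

Run the extended Euclidean algorithm:
610 = 3·199 + 13
199 = 15·13 + 4
13 = 3·4 + 1
4 = 4·1 + 0
gcd(199, 610) = 1, so the inverse exists.
Back-substitute for 1:
1 = 1·13 − 3·4
  = −3·199 + 46·13
  = 46·610 − 141·199
So 199⁻¹ ≡ −141 ≡ 469 (mod 610).

469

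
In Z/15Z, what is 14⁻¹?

15 = 1*14 + 1
14 = 14*1 + 0
gcd(14, 15) = 1, so the inverse exists.
Back-substitute for 1:
1 = 1*15 − 1*14
So 14⁻¹ ≡ −1 ≡ 14 (mod 15).

14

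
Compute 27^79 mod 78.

27

79 in binary is 1001111, i.e. 79 = 64 + 8 + 4 + 2 + 1.
27^1 ≡ 27 (mod 78)
27^2 ≡ 27^2 = 729 ≡ 27 (mod 78)
27^4 ≡ 27^2 = 729 ≡ 27 (mod 78)
27^8 ≡ 27^2 = 729 ≡ 27 (mod 78)
27^16 ≡ 27^2 = 729 ≡ 27 (mod 78)
27^32 ≡ 27^2 = 729 ≡ 27 (mod 78)
27^64 ≡ 27^2 = 729 ≡ 27 (mod 78)
27^79 = 27^64 * 27^8 * 27^4 * 27^2 * 27^1 ≡ 27 * 27 * 27 * 27 * 27 (mod 78).
Accumulate the product:
27 * 27 = 729 ≡ 27
27 * 27 = 729 ≡ 27
27 * 27 = 729 ≡ 27
27 * 27 = 729 ≡ 27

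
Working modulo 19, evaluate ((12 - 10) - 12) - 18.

12 - 10 = 2
2 - 12 = -10 ≡ 9 (mod 19)
9 - 18 = -9 ≡ 10 (mod 19)

10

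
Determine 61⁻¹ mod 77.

24

77 = 1·61 + 16
61 = 3·16 + 13
16 = 1·13 + 3
13 = 4·3 + 1
3 = 3·1 + 0
gcd(61, 77) = 1, so the inverse exists.
Bézout: 1 = −19·77 + 24·61.
So 61⁻¹ ≡ 24 (mod 77).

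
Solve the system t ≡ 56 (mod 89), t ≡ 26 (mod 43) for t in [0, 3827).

2993

89⁻¹ mod 43: 89×29 ≡ 1 (mod 43), so 89⁻¹ ≡ 29.
t = 56 + 89×((26 − 56)×29 mod 43) = 56 + 89×33 = 2993.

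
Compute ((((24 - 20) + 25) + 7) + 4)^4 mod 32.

0

24 - 20 = 4
4 + 25 = 29
29 + 7 = 36 ≡ 4 (mod 32)
4 + 4 = 8
(8)^4 ≡ 0 (mod 32)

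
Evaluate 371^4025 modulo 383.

316

Compute successive squares:
4025 in binary is 111110111001, i.e. 4025 = 2048 + 1024 + 512 + 256 + 128 + 32 + 16 + 8 + 1.
371^1 ≡ 371 (mod 383)
371^2 ≡ 371^2 = 137641 ≡ 144 (mod 383)
371^4 ≡ 144^2 = 20736 ≡ 54 (mod 383)
371^8 ≡ 54^2 = 2916 ≡ 235 (mod 383)
371^16 ≡ 235^2 = 55225 ≡ 73 (mod 383)
371^32 ≡ 73^2 = 5329 ≡ 350 (mod 383)
371^64 ≡ 350^2 = 122500 ≡ 323 (mod 383)
371^128 ≡ 323^2 = 104329 ≡ 153 (mod 383)
371^256 ≡ 153^2 = 23409 ≡ 46 (mod 383)
371^512 ≡ 46^2 = 2116 ≡ 201 (mod 383)
371^1024 ≡ 201^2 = 40401 ≡ 186 (mod 383)
371^2048 ≡ 186^2 = 34596 ≡ 126 (mod 383)
371^4025 = 371^2048 · 371^1024 · 371^512 · 371^256 · 371^128 · 371^32 · 371^16 · 371^8 · 371^1 ≡ 126 · 186 · 201 · 46 · 153 · 350 · 73 · 235 · 371 (mod 383).
Accumulate the product:
126 · 186 = 23436 ≡ 73
73 · 201 = 14673 ≡ 119
119 · 46 = 5474 ≡ 112
112 · 153 = 17136 ≡ 284
284 · 350 = 99400 ≡ 203
203 · 73 = 14819 ≡ 265
265 · 235 = 62275 ≡ 229
229 · 371 = 84959 ≡ 316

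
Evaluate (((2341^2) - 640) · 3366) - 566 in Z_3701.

(2341)^2 ≡ 2801 (mod 3701)
2801 - 640 = 2161
2161 · 3366 = 7273926 ≡ 1461 (mod 3701)
1461 - 566 = 895

895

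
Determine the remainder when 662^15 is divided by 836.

Compute successive squares:
15 in binary is 1111, i.e. 15 = 8 + 4 + 2 + 1.
662^1 ≡ 662 (mod 836)
662^2 ≡ 662^2 = 438244 ≡ 180 (mod 836)
662^4 ≡ 180^2 = 32400 ≡ 632 (mod 836)
662^8 ≡ 632^2 = 399424 ≡ 652 (mod 836)
662^15 = 662^8 × 662^4 × 662^2 × 662^1 ≡ 652 × 632 × 180 × 662 (mod 836).
Accumulate the product:
652 × 632 = 412064 ≡ 752
752 × 180 = 135360 ≡ 764
764 × 662 = 505768 ≡ 824

824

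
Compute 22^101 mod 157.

107

Compute successive squares:
22^1 ≡ 22 (mod 157)
22^2 ≡ 22^2 = 484 ≡ 13 (mod 157)
22^4 ≡ 13^2 = 169 ≡ 12 (mod 157)
22^8 ≡ 12^2 = 144 (mod 157)
22^16 ≡ 144^2 = 20736 ≡ 12 (mod 157)
22^32 ≡ 12^2 = 144 (mod 157)
22^64 ≡ 144^2 = 20736 ≡ 12 (mod 157)
22^101 = 22^64 × 22^32 × 22^4 × 22^1 ≡ 12 × 144 × 12 × 22 (mod 157).
Accumulate the product:
12 × 144 = 1728 ≡ 1
1 × 12 = 12
12 × 22 = 264 ≡ 107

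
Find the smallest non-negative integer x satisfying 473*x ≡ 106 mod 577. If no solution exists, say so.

232

gcd(473, 577) = 1, so a unique solution mod 577 exists.
473⁻¹ ≡ 405 (mod 577).
x ≡ 405*106 ≡ 232 (mod 577).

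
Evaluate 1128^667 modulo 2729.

368

667 in binary is 1010011011, i.e. 667 = 512 + 128 + 16 + 8 + 2 + 1.
1128^1 ≡ 1128 (mod 2729)
1128^2 ≡ 1128^2 = 1272384 ≡ 670 (mod 2729)
1128^4 ≡ 670^2 = 448900 ≡ 1344 (mod 2729)
1128^8 ≡ 1344^2 = 1806336 ≡ 2467 (mod 2729)
1128^16 ≡ 2467^2 = 6086089 ≡ 419 (mod 2729)
1128^32 ≡ 419^2 = 175561 ≡ 905 (mod 2729)
1128^64 ≡ 905^2 = 819025 ≡ 325 (mod 2729)
1128^128 ≡ 325^2 = 105625 ≡ 1923 (mod 2729)
1128^256 ≡ 1923^2 = 3697929 ≡ 134 (mod 2729)
1128^512 ≡ 134^2 = 17956 ≡ 1582 (mod 2729)
1128^667 = 1128^512 · 1128^128 · 1128^16 · 1128^8 · 1128^2 · 1128^1 ≡ 1582 · 1923 · 419 · 2467 · 670 · 1128 (mod 2729).
Accumulate the product:
1582 · 1923 = 3042186 ≡ 2080
2080 · 419 = 871520 ≡ 969
969 · 2467 = 2390523 ≡ 2648
2648 · 670 = 1774160 ≡ 310
310 · 1128 = 349680 ≡ 368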